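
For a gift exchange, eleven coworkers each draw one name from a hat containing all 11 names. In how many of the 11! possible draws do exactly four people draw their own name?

611820

Pick the 4 fixed positions: C(11,4) = 330 ways.
The remaining 7 must be deranged: !7 = 1854.
Total: 330 × 1854 = 611820.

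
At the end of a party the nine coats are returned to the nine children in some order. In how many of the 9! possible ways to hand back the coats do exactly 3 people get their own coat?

22260

Choose which 3 of the 9 are fixed: C(9,3) = 84.
The other 6 form a derangement: !6 = 265.
Total: 84 × 265 = 22260.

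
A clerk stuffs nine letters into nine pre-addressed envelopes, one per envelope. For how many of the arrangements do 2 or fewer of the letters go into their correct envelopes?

# with exactly i fixed is C(9,i)·!(9-i); sum over i=0..2:
  i=0: C(9,0)·!9 = 1·133496 = 133496
  i=1: C(9,1)·!8 = 9·14833 = 133497
  i=2: C(9,2)·!7 = 36·1854 = 66744
Total = 333737.

333737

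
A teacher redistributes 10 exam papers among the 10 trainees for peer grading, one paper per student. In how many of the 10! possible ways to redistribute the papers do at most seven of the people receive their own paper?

Sum C(10,i)·!(10-i) for i = 0..7:
  i=0: C(10,0)·!10 = 1·1334961 = 1334961
  i=1: C(10,1)·!9 = 10·133496 = 1334960
  i=2: C(10,2)·!8 = 45·14833 = 667485
  i=3: C(10,3)·!7 = 120·1854 = 222480
  i=4: C(10,4)·!6 = 210·265 = 55650
  i=5: C(10,5)·!5 = 252·44 = 11088
  i=6: C(10,6)·!4 = 210·9 = 1890
  i=7: C(10,7)·!3 = 120·2 = 240
Total = 3628754.

3628754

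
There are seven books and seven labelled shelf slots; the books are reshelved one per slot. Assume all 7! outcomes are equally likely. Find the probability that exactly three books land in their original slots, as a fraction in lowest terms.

Favorable outcomes: C(7,3)·!4 = 35·9 = 315.
Total outcomes: 7! = 5040.
Probability = 315/5040 = 1/16.

1/16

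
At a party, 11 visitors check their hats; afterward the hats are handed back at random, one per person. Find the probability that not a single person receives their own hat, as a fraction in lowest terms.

Favorable outcomes: !11 = 14684570.
Total outcomes: 11! = 39916800.
Probability = 14684570/39916800 = 1468457/3991680.

1468457/3991680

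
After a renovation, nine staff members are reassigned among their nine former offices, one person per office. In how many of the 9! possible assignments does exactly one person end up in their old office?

Pick the single fixed position: C(9,1) = 9 ways.
The other 8 form a derangement: !8 = 14833.
Total: 9 × 14833 = 133497.

133497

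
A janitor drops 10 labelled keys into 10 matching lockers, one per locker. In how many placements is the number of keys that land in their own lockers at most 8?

3628799

# with exactly i fixed is C(10,i)·!(10-i); sum over i=0..8:
  i=0: C(10,0)·!10 = 1·1334961 = 1334961
  i=1: C(10,1)·!9 = 10·133496 = 1334960
  i=2: C(10,2)·!8 = 45·14833 = 667485
  i=3: C(10,3)·!7 = 120·1854 = 222480
  i=4: C(10,4)·!6 = 210·265 = 55650
  i=5: C(10,5)·!5 = 252·44 = 11088
  i=6: C(10,6)·!4 = 210·9 = 1890
  i=7: C(10,7)·!3 = 120·2 = 240
  i=8: C(10,8)·!2 = 45·1 = 45
Total = 3628799.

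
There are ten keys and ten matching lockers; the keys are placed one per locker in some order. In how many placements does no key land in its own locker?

1334961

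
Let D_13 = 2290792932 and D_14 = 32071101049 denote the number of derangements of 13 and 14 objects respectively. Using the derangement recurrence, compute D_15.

481066515734

D_15 = (15-1)·(D_14 + D_13) = 14·(32071101049 + 2290792932) = 14·34361893981 = 481066515734.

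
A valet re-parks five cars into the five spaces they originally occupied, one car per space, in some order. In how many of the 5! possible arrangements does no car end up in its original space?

!5 is the nearest integer to 5!/e.
5! = 120, and 120/e ≈ 44.15, so !5 = 44.

44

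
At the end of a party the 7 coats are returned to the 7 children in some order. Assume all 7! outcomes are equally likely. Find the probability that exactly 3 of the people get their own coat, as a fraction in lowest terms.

Favorable outcomes: C(7,3)·!4 = 35·9 = 315.
Total outcomes: 7! = 5040.
Probability = 315/5040 = 1/16.

1/16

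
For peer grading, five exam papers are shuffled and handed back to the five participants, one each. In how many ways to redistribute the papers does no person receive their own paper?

44

By inclusion-exclusion, !5 = Σ (-1)^k · 5!/k! for k=0..5
= 5! - 5!/1! + 5!/2! - 5!/3! + 5!/4! - 5!/5!
= 120 - 120 + 60 - 20 + 5 - 1
= 44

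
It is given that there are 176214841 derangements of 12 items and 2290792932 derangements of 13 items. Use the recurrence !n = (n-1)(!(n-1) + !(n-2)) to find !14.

32071101049

!14 = (14-1)·(!13 + !12) = 13·(2290792932 + 176214841) = 13·2467007773 = 32071101049.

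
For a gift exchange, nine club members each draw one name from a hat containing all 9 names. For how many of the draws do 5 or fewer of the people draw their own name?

362675

Sum C(9,i)·!(9-i) for i = 0..5:
  i=0: C(9,0)·!9 = 1·133496 = 133496
  i=1: C(9,1)·!8 = 9·14833 = 133497
  i=2: C(9,2)·!7 = 36·1854 = 66744
  i=3: C(9,3)·!6 = 84·265 = 22260
  i=4: C(9,4)·!5 = 126·44 = 5544
  i=5: C(9,5)·!4 = 126·9 = 1134
Total = 362675.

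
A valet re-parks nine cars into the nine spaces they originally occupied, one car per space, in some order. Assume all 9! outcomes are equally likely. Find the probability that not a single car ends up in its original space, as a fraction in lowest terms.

Favorable outcomes: !9 = 133496.
Total outcomes: 9! = 362880.
Probability = 133496/362880 = 16687/45360.

16687/45360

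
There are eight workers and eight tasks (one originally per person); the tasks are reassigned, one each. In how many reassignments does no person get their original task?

14833

The subfactorial !8 = [8!/e] (nearest integer).
8! = 40320, and 40320/e ≈ 14832.90, so !8 = 14833.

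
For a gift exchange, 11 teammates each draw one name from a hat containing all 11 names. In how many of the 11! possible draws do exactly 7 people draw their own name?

Pick the 7 fixed positions: C(11,7) = 330 ways.
The other 4 form a derangement: !4 = 9.
Total: 330 × 9 = 2970.

2970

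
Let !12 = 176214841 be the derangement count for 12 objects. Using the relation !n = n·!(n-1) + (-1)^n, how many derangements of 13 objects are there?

2290792932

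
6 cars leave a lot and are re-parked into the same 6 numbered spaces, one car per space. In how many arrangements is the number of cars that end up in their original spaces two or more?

191

Sum C(6,i)·!(6-i) for i = 2..6:
  i=2: C(6,2)·!4 = 15·9 = 135
  i=3: C(6,3)·!3 = 20·2 = 40
  i=4: C(6,4)·!2 = 15·1 = 15
  i=5: C(6,5)·!1 = 6·0 = 0
  i=6: C(6,6)·!0 = 1·1 = 1
Total = 191.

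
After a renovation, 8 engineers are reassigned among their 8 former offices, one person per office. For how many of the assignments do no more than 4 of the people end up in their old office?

40179

# with exactly i fixed is C(8,i)·!(8-i); sum over i=0..4:
  i=0: C(8,0)·!8 = 1·14833 = 14833
  i=1: C(8,1)·!7 = 8·1854 = 14832
  i=2: C(8,2)·!6 = 28·265 = 7420
  i=3: C(8,3)·!5 = 56·44 = 2464
  i=4: C(8,4)·!4 = 70·9 = 630
Total = 40179.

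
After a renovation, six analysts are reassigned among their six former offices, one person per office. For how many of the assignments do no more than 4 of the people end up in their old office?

# with exactly i fixed is C(6,i)·!(6-i); sum over i=0..4:
  i=0: C(6,0)·!6 = 1·265 = 265
  i=1: C(6,1)·!5 = 6·44 = 264
  i=2: C(6,2)·!4 = 15·9 = 135
  i=3: C(6,3)·!3 = 20·2 = 40
  i=4: C(6,4)·!2 = 15·1 = 15
Total = 719.

719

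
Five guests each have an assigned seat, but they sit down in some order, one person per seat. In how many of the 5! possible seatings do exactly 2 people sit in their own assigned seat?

20

Pick the 2 fixed positions: C(5,2) = 10 ways.
The remaining 3 must be deranged: !3 = 2.
Total: 10 × 2 = 20.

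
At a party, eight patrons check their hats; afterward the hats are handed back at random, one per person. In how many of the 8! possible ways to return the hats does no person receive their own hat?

14833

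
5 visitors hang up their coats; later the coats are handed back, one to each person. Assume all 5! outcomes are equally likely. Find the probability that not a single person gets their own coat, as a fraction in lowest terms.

Favorable outcomes: !5 = 44.
Total outcomes: 5! = 120.
Probability = 44/120 = 11/30.

11/30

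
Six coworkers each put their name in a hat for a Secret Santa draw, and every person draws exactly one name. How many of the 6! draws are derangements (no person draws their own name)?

The subfactorial !6 = [6!/e] (nearest integer).
6! = 720, and 720/e ≈ 264.87, so !6 = 265.

265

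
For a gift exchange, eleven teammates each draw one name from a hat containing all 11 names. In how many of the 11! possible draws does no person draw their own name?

14684570

Use !n = (n-1)(!(n-1) + !(n-2)).
!11 = 10·(1334961 + 133496) = 10·1468457 = 14684570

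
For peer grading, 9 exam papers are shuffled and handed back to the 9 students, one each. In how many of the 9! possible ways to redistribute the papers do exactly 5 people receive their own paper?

Choose which 5 of the 9 are fixed: C(9,5) = 126.
The remaining 4 must be deranged: !4 = 9.
Total: 126 × 9 = 1134.

1134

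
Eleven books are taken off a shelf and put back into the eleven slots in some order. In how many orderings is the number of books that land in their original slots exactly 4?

Choose which 4 of the 11 are fixed: C(11,4) = 330.
The remaining 7 must be deranged: !7 = 1854.
Total: 330 × 1854 = 611820.

611820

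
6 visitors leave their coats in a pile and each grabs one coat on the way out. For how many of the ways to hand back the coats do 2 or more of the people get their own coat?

191

Sum C(6,i)·!(6-i) for i = 2..6:
  i=2: C(6,2)·!4 = 15·9 = 135
  i=3: C(6,3)·!3 = 20·2 = 40
  i=4: C(6,4)·!2 = 15·1 = 15
  i=5: C(6,5)·!1 = 6·0 = 0
  i=6: C(6,6)·!0 = 1·1 = 1
Total = 191.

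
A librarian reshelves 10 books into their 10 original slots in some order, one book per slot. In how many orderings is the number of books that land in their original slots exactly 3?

222480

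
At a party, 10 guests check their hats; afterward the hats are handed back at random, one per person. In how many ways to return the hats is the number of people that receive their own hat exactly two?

667485

Choose which 2 of the 10 are fixed: C(10,2) = 45.
The remaining 8 must be deranged: !8 = 14833.
Total: 45 × 14833 = 667485.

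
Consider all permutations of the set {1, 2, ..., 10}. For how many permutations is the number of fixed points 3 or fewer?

Sum C(10,i)·!(10-i) for i = 0..3:
  i=0: C(10,0)·!10 = 1·1334961 = 1334961
  i=1: C(10,1)·!9 = 10·133496 = 1334960
  i=2: C(10,2)·!8 = 45·14833 = 667485
  i=3: C(10,3)·!7 = 120·1854 = 222480
Total = 3559886.

3559886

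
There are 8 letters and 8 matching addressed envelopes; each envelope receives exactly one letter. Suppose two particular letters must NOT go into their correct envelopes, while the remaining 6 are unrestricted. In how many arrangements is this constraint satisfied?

Let A_j be the event that the j-th constrained one is fixed. By inclusion-exclusion over the 2 events:
Σ_{j=0}^{2} (-1)^j C(2,j)(8-j)!
= C(2,0)·8! - C(2,1)·7! + C(2,2)·6!
= 40320 - 10080 + 720
= 30960

30960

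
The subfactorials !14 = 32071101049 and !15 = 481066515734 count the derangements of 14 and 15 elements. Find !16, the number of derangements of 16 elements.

7697064251745

!16 = (16-1)·(!15 + !14) = 15·(481066515734 + 32071101049) = 15·513137616783 = 7697064251745.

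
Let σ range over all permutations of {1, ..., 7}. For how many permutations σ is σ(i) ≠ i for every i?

1854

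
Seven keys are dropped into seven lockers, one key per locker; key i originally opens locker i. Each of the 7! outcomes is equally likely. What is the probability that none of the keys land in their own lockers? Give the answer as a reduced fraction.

Favorable outcomes: !7 = 1854.
Total outcomes: 7! = 5040.
Probability = 1854/5040 = 103/280.

103/280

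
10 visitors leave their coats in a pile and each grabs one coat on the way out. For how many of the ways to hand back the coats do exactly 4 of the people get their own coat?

55650

Pick the 4 fixed positions: C(10,4) = 210 ways.
The other 6 form a derangement: !6 = 265.
Total: 210 × 265 = 55650.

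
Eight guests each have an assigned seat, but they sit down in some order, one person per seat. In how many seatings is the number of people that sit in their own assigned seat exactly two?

Pick the 2 fixed positions: C(8,2) = 28 ways.
The other 6 form a derangement: !6 = 265.
Total: 28 × 265 = 7420.

7420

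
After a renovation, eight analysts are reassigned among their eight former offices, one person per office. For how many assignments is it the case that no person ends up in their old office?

14833

Use !n = (n-1)(!(n-1) + !(n-2)).
!8 = 7·(1854 + 265) = 7·2119 = 14833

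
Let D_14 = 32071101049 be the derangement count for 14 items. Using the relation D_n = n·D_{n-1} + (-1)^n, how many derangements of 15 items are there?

481066515734

D_15 = 15·32071101049 - 1 = 481066515734.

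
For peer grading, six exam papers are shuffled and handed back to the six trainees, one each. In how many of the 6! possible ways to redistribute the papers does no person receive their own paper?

265

By inclusion-exclusion, !6 = Σ (-1)^k · 6!/k! for k=0..6
= 6! - 6!/1! + 6!/2! - 6!/3! + 6!/4! - 6!/5! + 6!/6!
= 720 - 720 + 360 - 120 + 30 - 6 + 1
= 265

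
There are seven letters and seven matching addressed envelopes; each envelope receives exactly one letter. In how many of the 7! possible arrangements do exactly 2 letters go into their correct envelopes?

924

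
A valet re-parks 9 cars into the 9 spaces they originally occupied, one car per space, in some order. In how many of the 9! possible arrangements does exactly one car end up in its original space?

Pick the single fixed position: C(9,1) = 9 ways.
The other 8 form a derangement: !8 = 14833.
Total: 9 × 14833 = 133497.

133497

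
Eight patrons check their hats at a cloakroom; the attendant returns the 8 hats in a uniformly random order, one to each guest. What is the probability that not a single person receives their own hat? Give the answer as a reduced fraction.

2119/5760

Favorable outcomes: !8 = 14833.
Total outcomes: 8! = 40320.
Probability = 14833/40320 = 2119/5760.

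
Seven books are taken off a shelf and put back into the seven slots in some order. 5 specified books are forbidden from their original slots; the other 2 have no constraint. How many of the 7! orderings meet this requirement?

Let A_j be the event that the j-th constrained one is fixed. By inclusion-exclusion over the 5 events:
Σ_{j=0}^{5} (-1)^j C(5,j)(7-j)!
= C(5,0)·7! - C(5,1)·6! + C(5,2)·5! - C(5,3)·4! + C(5,4)·3! - C(5,5)·2!
= 5040 - 3600 + 1200 - 240 + 30 - 2
= 2428

2428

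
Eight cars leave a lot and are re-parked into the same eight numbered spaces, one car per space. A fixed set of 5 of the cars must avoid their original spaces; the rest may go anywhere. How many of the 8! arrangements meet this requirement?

21234

Let A_j be the event that the j-th constrained one is fixed. By inclusion-exclusion over the 5 events:
Σ_{j=0}^{5} (-1)^j C(5,j)(8-j)!
= C(5,0)·8! - C(5,1)·7! + C(5,2)·6! - C(5,3)·5! + C(5,4)·4! - C(5,5)·3!
= 40320 - 25200 + 7200 - 1200 + 120 - 6
= 21234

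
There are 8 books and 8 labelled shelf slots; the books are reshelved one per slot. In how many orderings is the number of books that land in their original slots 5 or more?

141

Sum C(8,i)·!(8-i) for i = 5..8:
  i=5: C(8,5)·!3 = 56·2 = 112
  i=6: C(8,6)·!2 = 28·1 = 28
  i=7: C(8,7)·!1 = 8·0 = 0
  i=8: C(8,8)·!0 = 1·1 = 1
Total = 141.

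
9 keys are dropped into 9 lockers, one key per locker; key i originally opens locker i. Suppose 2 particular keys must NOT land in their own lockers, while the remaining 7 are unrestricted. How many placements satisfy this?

287280

Let A_j be the event that the j-th constrained one is fixed. By inclusion-exclusion over the 2 events:
Σ_{j=0}^{2} (-1)^j C(2,j)(9-j)!
= C(2,0)·9! - C(2,1)·8! + C(2,2)·7!
= 362880 - 80640 + 5040
= 287280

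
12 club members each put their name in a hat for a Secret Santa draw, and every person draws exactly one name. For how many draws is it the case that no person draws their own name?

176214841

Recurrence: !12 = 12·!11 + (-1)^12.
!12 = 12·14684570 + 1 = 176214841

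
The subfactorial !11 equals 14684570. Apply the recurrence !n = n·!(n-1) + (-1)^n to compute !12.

!12 = 12·14684570 + 1 = 176214841.

176214841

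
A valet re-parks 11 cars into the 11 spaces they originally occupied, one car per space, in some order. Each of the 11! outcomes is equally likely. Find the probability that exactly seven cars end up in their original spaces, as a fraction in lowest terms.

1/13440

Favorable outcomes: C(11,7)·!4 = 330·9 = 2970.
Total outcomes: 11! = 39916800.
Probability = 2970/39916800 = 1/13440.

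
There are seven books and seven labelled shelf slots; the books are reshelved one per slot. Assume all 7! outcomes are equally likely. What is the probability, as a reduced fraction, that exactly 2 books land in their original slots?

Favorable outcomes: C(7,2)·!5 = 21·44 = 924.
Total outcomes: 7! = 5040.
Probability = 924/5040 = 11/60.

11/60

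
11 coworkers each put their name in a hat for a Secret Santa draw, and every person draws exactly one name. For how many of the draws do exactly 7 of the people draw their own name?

2970

Choose which 7 of the 11 are fixed: C(11,7) = 330.
The remaining 4 must be deranged: !4 = 9.
Total: 330 × 9 = 2970.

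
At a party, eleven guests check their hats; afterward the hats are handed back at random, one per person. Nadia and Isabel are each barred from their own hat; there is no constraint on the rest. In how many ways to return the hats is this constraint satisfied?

Let A_j be the event that the j-th constrained one is fixed. By inclusion-exclusion over the 2 events:
Σ_{j=0}^{2} (-1)^j C(2,j)(11-j)!
= C(2,0)·11! - C(2,1)·10! + C(2,2)·9!
= 39916800 - 7257600 + 362880
= 33022080

33022080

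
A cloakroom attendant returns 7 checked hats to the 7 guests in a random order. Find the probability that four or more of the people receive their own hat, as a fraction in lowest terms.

23/1260

Favorable outcomes: Σ_{i≥4} C(7,i)·!(7-i) = 35·2 + 21·1 + 7·0 + 1·1 = 92.
Total outcomes: 7! = 5040.
Probability = 92/5040 = 23/1260.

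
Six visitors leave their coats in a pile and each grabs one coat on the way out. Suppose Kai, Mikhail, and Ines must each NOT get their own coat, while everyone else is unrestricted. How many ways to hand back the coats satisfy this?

426

Inclusion-exclusion on the 3 forbidden self-matches:
Σ_{j=0}^{3} (-1)^j C(3,j)(6-j)!
= C(3,0)·6! - C(3,1)·5! + C(3,2)·4! - C(3,3)·3!
= 720 - 360 + 72 - 6
= 426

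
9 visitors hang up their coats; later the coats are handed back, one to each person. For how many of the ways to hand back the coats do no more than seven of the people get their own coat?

362879

Sum C(9,i)·!(9-i) for i = 0..7:
  i=0: C(9,0)·!9 = 1·133496 = 133496
  i=1: C(9,1)·!8 = 9·14833 = 133497
  i=2: C(9,2)·!7 = 36·1854 = 66744
  i=3: C(9,3)·!6 = 84·265 = 22260
  i=4: C(9,4)·!5 = 126·44 = 5544
  i=5: C(9,5)·!4 = 126·9 = 1134
  i=6: C(9,6)·!3 = 84·2 = 168
  i=7: C(9,7)·!2 = 36·1 = 36
Total = 362879.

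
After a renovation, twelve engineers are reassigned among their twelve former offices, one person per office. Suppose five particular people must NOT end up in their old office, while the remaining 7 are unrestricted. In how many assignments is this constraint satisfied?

312273360

Inclusion-exclusion on the 5 forbidden self-matches:
Σ_{j=0}^{5} (-1)^j C(5,j)(12-j)!
= C(5,0)·12! - C(5,1)·11! + C(5,2)·10! - C(5,3)·9! + C(5,4)·8! - C(5,5)·7!
= 479001600 - 199584000 + 36288000 - 3628800 + 201600 - 5040
= 312273360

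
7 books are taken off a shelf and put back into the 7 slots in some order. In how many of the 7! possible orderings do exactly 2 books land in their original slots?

Pick the 2 fixed positions: C(7,2) = 21 ways.
The remaining 5 must be deranged: !5 = 44.
Total: 21 × 44 = 924.

924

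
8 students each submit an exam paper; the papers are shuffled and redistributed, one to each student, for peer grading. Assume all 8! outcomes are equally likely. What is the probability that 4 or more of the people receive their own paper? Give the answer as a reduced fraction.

257/13440

Favorable outcomes: Σ_{i≥4} C(8,i)·!(8-i) = 70·9 + 56·2 + 28·1 + 8·0 + 1·1 = 771.
Total outcomes: 8! = 40320.
Probability = 771/40320 = 257/13440.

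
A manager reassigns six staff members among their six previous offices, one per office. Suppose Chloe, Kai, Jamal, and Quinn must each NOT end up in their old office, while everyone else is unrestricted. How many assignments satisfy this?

362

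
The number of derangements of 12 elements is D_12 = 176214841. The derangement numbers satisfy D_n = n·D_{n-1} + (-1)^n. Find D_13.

2290792932

D_13 = 13·176214841 - 1 = 2290792932.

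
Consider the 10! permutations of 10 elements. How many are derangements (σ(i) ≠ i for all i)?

1334961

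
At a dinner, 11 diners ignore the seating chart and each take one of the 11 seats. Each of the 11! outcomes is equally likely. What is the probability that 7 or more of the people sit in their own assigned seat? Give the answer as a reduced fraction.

Favorable outcomes: Σ_{i≥7} C(11,i)·!(11-i) = 330·9 + 165·2 + 55·1 + 11·0 + 1·1 = 3356.
Total outcomes: 11! = 39916800.
Probability = 3356/39916800 = 839/9979200.

839/9979200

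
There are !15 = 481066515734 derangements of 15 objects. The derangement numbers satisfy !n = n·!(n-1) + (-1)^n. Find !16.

!16 = 16·481066515734 + 1 = 7697064251745.

7697064251745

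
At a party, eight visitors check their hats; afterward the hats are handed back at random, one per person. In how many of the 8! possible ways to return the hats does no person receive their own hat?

14833

Use !n = n·!(n-1) + (-1)^n.
!8 = 8·1854 + 1 = 14833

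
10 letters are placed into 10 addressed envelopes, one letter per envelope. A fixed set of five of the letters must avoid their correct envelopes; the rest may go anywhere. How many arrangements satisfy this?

Inclusion-exclusion on the 5 forbidden self-matches:
Σ_{j=0}^{5} (-1)^j C(5,j)(10-j)!
= C(5,0)·10! - C(5,1)·9! + C(5,2)·8! - C(5,3)·7! + C(5,4)·6! - C(5,5)·5!
= 3628800 - 1814400 + 403200 - 50400 + 3600 - 120
= 2170680

2170680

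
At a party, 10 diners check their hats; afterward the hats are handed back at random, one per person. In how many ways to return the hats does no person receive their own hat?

1334961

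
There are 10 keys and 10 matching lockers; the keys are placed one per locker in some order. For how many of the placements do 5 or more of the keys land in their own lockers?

13264

# with exactly i fixed is C(10,i)·!(10-i); sum over i=5..10:
  i=5: C(10,5)·!5 = 252·44 = 11088
  i=6: C(10,6)·!4 = 210·9 = 1890
  i=7: C(10,7)·!3 = 120·2 = 240
  i=8: C(10,8)·!2 = 45·1 = 45
  i=9: C(10,9)·!1 = 10·0 = 0
  i=10: C(10,10)·!0 = 1·1 = 1
Total = 13264.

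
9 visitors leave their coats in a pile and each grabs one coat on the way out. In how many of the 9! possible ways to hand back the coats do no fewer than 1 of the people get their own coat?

229384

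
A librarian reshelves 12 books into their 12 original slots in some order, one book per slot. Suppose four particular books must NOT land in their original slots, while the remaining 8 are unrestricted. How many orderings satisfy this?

Let A_j be the event that the j-th constrained one is fixed. By inclusion-exclusion over the 4 events:
Σ_{j=0}^{4} (-1)^j C(4,j)(12-j)!
= C(4,0)·12! - C(4,1)·11! + C(4,2)·10! - C(4,3)·9! + C(4,4)·8!
= 479001600 - 159667200 + 21772800 - 1451520 + 40320
= 339696000

339696000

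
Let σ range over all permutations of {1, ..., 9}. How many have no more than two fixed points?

Sum C(9,i)·!(9-i) for i = 0..2:
  i=0: C(9,0)·!9 = 1·133496 = 133496
  i=1: C(9,1)·!8 = 9·14833 = 133497
  i=2: C(9,2)·!7 = 36·1854 = 66744
Total = 333737.

333737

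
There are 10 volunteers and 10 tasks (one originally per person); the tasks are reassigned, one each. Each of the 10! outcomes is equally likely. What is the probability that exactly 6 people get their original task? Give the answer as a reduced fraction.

Favorable outcomes: C(10,6)·!4 = 210·9 = 1890.
Total outcomes: 10! = 3628800.
Probability = 1890/3628800 = 1/1920.

1/1920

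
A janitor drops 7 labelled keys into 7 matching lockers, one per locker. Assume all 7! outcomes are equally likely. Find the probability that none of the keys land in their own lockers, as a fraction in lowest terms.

103/280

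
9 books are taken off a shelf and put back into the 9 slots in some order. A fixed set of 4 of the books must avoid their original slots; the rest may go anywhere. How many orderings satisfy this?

Let A_j be the event that the j-th constrained one is fixed. By inclusion-exclusion over the 4 events:
Σ_{j=0}^{4} (-1)^j C(4,j)(9-j)!
= C(4,0)·9! - C(4,1)·8! + C(4,2)·7! - C(4,3)·6! + C(4,4)·5!
= 362880 - 161280 + 30240 - 2880 + 120
= 229080

229080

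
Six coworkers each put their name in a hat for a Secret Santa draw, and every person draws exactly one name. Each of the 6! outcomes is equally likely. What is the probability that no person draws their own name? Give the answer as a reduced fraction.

53/144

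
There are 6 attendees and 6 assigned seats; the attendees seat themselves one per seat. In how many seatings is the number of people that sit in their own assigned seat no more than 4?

Sum C(6,i)·!(6-i) for i = 0..4:
  i=0: C(6,0)·!6 = 1·265 = 265
  i=1: C(6,1)·!5 = 6·44 = 264
  i=2: C(6,2)·!4 = 15·9 = 135
  i=3: C(6,3)·!3 = 20·2 = 40
  i=4: C(6,4)·!2 = 15·1 = 15
Total = 719.

719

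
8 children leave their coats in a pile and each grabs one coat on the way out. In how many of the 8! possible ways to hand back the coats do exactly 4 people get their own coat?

Choose which 4 of the 8 are fixed: C(8,4) = 70.
The remaining 4 must be deranged: !4 = 9.
Total: 70 × 9 = 630.

630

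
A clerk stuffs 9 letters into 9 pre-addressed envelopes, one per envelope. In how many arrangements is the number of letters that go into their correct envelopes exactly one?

Choose which one of the 9 is fixed: C(9,1) = 9.
The other 8 form a derangement: !8 = 14833.
Total: 9 × 14833 = 133497.

133497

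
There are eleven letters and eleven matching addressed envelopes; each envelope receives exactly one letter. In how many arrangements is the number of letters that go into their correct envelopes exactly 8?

330

Pick the 8 fixed positions: C(11,8) = 165 ways.
The other 3 form a derangement: !3 = 2.
Total: 165 × 2 = 330.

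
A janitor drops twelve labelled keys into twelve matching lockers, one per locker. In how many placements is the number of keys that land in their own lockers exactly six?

244860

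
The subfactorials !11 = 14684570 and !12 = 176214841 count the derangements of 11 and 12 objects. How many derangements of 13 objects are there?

!13 = (13-1)·(!12 + !11) = 12·(176214841 + 14684570) = 12·190899411 = 2290792932.

2290792932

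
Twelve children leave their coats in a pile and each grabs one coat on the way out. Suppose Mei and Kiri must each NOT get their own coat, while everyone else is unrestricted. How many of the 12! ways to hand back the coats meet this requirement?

402796800

Let A_j be the event that the j-th constrained one is fixed. By inclusion-exclusion over the 2 events:
Σ_{j=0}^{2} (-1)^j C(2,j)(12-j)!
= C(2,0)·12! - C(2,1)·11! + C(2,2)·10!
= 479001600 - 79833600 + 3628800
= 402796800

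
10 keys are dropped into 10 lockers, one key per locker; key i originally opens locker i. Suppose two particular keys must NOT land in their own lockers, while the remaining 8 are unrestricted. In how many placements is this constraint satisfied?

Let A_j be the event that the j-th constrained one is fixed. By inclusion-exclusion over the 2 events:
Σ_{j=0}^{2} (-1)^j C(2,j)(10-j)!
= C(2,0)·10! - C(2,1)·9! + C(2,2)·8!
= 3628800 - 725760 + 40320
= 2943360

2943360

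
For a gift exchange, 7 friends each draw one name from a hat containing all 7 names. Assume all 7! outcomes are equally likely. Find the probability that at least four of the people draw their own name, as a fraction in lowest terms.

23/1260

Favorable outcomes: Σ_{i≥4} C(7,i)·!(7-i) = 35·2 + 21·1 + 7·0 + 1·1 = 92.
Total outcomes: 7! = 5040.
Probability = 92/5040 = 23/1260.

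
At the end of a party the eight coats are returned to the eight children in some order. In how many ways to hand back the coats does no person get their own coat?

14833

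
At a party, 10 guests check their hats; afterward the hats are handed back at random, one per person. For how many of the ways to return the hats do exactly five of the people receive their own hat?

11088

Pick the 5 fixed positions: C(10,5) = 252 ways.
The other 5 form a derangement: !5 = 44.
Total: 252 × 44 = 11088.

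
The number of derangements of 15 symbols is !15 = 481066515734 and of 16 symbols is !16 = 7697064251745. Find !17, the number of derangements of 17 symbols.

130850092279664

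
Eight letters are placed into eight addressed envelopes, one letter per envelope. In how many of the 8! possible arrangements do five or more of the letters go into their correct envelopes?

141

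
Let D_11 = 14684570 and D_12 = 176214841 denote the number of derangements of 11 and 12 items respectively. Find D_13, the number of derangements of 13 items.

2290792932

D_13 = (13-1)·(D_12 + D_11) = 12·(176214841 + 14684570) = 12·190899411 = 2290792932.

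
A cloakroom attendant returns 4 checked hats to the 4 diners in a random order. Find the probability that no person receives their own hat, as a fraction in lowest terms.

3/8

Favorable outcomes: !4 = 9.
Total outcomes: 4! = 24.
Probability = 9/24 = 3/8.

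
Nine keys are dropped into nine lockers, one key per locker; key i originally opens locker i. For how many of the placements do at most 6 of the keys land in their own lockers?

# with exactly i fixed is C(9,i)·!(9-i); sum over i=0..6:
  i=0: C(9,0)·!9 = 1·133496 = 133496
  i=1: C(9,1)·!8 = 9·14833 = 133497
  i=2: C(9,2)·!7 = 36·1854 = 66744
  i=3: C(9,3)·!6 = 84·265 = 22260
  i=4: C(9,4)·!5 = 126·44 = 5544
  i=5: C(9,5)·!4 = 126·9 = 1134
  i=6: C(9,6)·!3 = 84·2 = 168
Total = 362843.

362843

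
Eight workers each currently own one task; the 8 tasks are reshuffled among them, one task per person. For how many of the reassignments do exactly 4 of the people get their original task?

Pick the 4 fixed positions: C(8,4) = 70 ways.
The remaining 4 must be deranged: !4 = 9.
Total: 70 × 9 = 630.

630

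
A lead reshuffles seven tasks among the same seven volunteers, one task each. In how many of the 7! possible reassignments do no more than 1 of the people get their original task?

3709

# with exactly i fixed is C(7,i)·!(7-i); sum over i=0..1:
  i=0: C(7,0)·!7 = 1·1854 = 1854
  i=1: C(7,1)·!6 = 7·265 = 1855
Total = 3709.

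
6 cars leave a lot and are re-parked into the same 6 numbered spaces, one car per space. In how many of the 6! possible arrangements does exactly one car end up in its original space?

264

Choose which one of the 6 is fixed: C(6,1) = 6.
The other 5 form a derangement: !5 = 44.
Total: 6 × 44 = 264.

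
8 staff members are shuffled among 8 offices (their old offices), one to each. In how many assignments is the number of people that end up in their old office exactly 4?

Pick the 4 fixed positions: C(8,4) = 70 ways.
The remaining 4 must be deranged: !4 = 9.
Total: 70 × 9 = 630.

630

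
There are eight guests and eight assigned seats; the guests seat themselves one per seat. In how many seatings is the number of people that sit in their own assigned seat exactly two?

Pick the 2 fixed positions: C(8,2) = 28 ways.
The other 6 form a derangement: !6 = 265.
Total: 28 × 265 = 7420.

7420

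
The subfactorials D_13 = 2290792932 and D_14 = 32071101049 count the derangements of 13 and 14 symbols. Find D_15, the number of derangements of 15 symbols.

481066515734

D_15 = (15-1)·(D_14 + D_13) = 14·(32071101049 + 2290792932) = 14·34361893981 = 481066515734.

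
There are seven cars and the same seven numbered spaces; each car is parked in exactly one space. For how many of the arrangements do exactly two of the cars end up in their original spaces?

924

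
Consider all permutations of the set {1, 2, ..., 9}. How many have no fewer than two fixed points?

95887

Sum C(9,i)·!(9-i) for i = 2..9:
  i=2: C(9,2)·!7 = 36·1854 = 66744
  i=3: C(9,3)·!6 = 84·265 = 22260
  i=4: C(9,4)·!5 = 126·44 = 5544
  i=5: C(9,5)·!4 = 126·9 = 1134
  i=6: C(9,6)·!3 = 84·2 = 168
  i=7: C(9,7)·!2 = 36·1 = 36
  i=8: C(9,8)·!1 = 9·0 = 0
  i=9: C(9,9)·!0 = 1·1 = 1
Total = 95887.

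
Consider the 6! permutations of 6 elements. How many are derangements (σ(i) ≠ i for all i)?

265

The number of derangements of 6 is !6 = Σ_{k=0}^{6} (-1)^k·6!/k!
= 6! - 6!/1! + 6!/2! - 6!/3! + 6!/4! - 6!/5! + 6!/6!
= 720 - 720 + 360 - 120 + 30 - 6 + 1
= 265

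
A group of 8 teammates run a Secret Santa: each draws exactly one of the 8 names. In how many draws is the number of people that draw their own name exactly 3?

2464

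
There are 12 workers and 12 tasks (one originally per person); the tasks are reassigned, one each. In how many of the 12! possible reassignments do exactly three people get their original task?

29369120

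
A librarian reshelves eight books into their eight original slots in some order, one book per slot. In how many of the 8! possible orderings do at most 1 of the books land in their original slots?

29665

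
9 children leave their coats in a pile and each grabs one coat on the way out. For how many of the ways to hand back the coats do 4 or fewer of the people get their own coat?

361541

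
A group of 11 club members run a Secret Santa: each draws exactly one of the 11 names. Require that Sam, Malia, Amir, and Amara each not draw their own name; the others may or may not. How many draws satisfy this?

Let A_j be the event that the j-th constrained one is fixed. By inclusion-exclusion over the 4 events:
Σ_{j=0}^{4} (-1)^j C(4,j)(11-j)!
= C(4,0)·11! - C(4,1)·10! + C(4,2)·9! - C(4,3)·8! + C(4,4)·7!
= 39916800 - 14515200 + 2177280 - 161280 + 5040
= 27422640

27422640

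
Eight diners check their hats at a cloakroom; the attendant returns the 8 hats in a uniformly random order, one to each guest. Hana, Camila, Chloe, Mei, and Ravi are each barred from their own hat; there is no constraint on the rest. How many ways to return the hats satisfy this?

Inclusion-exclusion on the 5 forbidden self-matches:
Σ_{j=0}^{5} (-1)^j C(5,j)(8-j)!
= C(5,0)·8! - C(5,1)·7! + C(5,2)·6! - C(5,3)·5! + C(5,4)·4! - C(5,5)·3!
= 40320 - 25200 + 7200 - 1200 + 120 - 6
= 21234

21234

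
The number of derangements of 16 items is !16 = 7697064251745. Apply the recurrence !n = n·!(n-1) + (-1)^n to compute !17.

!17 = 17·7697064251745 - 1 = 130850092279664.

130850092279664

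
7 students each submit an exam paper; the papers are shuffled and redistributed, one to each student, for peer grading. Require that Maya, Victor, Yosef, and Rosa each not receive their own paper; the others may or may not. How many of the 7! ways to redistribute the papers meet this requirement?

Inclusion-exclusion on the 4 forbidden self-matches:
Σ_{j=0}^{4} (-1)^j C(4,j)(7-j)!
= C(4,0)·7! - C(4,1)·6! + C(4,2)·5! - C(4,3)·4! + C(4,4)·3!
= 5040 - 2880 + 720 - 96 + 6
= 2790

2790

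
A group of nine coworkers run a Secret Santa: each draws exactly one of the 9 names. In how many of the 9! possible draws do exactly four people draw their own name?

5544

Pick the 4 fixed positions: C(9,4) = 126 ways.
The remaining 5 must be deranged: !5 = 44.
Total: 126 × 44 = 5544.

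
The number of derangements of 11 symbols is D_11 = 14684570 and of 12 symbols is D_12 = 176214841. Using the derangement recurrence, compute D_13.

2290792932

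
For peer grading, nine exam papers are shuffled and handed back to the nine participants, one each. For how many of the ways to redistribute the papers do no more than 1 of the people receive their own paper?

266993

# with exactly i fixed is C(9,i)·!(9-i); sum over i=0..1:
  i=0: C(9,0)·!9 = 1·133496 = 133496
  i=1: C(9,1)·!8 = 9·14833 = 133497
Total = 266993.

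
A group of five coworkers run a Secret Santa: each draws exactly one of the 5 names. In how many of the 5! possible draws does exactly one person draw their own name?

45

Pick the single fixed position: C(5,1) = 5 ways.
The remaining 4 must be deranged: !4 = 9.
Total: 5 × 9 = 45.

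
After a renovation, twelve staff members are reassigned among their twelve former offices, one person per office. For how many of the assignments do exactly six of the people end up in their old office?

244860

Pick the 6 fixed positions: C(12,6) = 924 ways.
The other 6 form a derangement: !6 = 265.
Total: 924 × 265 = 244860.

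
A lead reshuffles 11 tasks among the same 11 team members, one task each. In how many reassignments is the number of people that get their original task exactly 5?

122430

Pick the 5 fixed positions: C(11,5) = 462 ways.
The other 6 form a derangement: !6 = 265.
Total: 462 × 265 = 122430.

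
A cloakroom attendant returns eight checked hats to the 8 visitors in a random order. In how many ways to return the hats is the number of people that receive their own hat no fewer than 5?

# with exactly i fixed is C(8,i)·!(8-i); sum over i=5..8:
  i=5: C(8,5)·!3 = 56·2 = 112
  i=6: C(8,6)·!2 = 28·1 = 28
  i=7: C(8,7)·!1 = 8·0 = 0
  i=8: C(8,8)·!0 = 1·1 = 1
Total = 141.

141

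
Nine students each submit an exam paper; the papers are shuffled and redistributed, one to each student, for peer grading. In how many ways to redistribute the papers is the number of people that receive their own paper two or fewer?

# with exactly i fixed is C(9,i)·!(9-i); sum over i=0..2:
  i=0: C(9,0)·!9 = 1·133496 = 133496
  i=1: C(9,1)·!8 = 9·14833 = 133497
  i=2: C(9,2)·!7 = 36·1854 = 66744
Total = 333737.

333737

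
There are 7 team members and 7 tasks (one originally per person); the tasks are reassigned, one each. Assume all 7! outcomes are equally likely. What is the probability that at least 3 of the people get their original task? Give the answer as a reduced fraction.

Favorable outcomes: Σ_{i≥3} C(7,i)·!(7-i) = 35·9 + 35·2 + 21·1 + 7·0 + 1·1 = 407.
Total outcomes: 7! = 5040.
Probability = 407/5040 = 407/5040.

407/5040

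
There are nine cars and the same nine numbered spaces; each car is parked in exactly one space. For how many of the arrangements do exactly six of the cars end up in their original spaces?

168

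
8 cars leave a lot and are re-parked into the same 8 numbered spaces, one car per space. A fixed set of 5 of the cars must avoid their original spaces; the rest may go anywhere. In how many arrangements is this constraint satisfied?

Let A_j be the event that the j-th constrained one is fixed. By inclusion-exclusion over the 5 events:
Σ_{j=0}^{5} (-1)^j C(5,j)(8-j)!
= C(5,0)·8! - C(5,1)·7! + C(5,2)·6! - C(5,3)·5! + C(5,4)·4! - C(5,5)·3!
= 40320 - 25200 + 7200 - 1200 + 120 - 6
= 21234

21234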